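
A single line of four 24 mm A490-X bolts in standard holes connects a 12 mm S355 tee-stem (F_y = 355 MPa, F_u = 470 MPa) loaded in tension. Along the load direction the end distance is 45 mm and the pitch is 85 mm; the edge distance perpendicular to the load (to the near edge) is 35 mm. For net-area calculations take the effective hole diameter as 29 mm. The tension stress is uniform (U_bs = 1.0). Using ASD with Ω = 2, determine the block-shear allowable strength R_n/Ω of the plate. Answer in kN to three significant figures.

Shear plane L_v = 45 + 3·85 = 300 mm; A_gv = 300 × 12 = 3600 mm².
A_nv = (300 − 3.5·29) × 12 = 2382 mm².
A_nt = (35 − 0.5·29) × 12 = 246 mm².
0.6 F_u A_nv = 671.7 kN; 0.6 F_y A_gv = 766.8 kN → shear rupture governs the shear term.
R_n = 671.7 + 1.0 × 470 × 246 / 1000 = 787.3 kN.
Allowable strength R_n/Ω = 787.3 / 2 = 394 kN.

394 kN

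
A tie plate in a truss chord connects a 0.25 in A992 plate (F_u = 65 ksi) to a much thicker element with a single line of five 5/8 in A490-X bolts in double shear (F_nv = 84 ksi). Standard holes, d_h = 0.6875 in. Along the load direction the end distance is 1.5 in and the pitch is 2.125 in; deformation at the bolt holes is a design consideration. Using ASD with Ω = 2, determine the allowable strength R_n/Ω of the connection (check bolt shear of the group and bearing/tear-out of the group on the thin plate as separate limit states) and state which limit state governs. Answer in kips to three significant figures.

60 kips (bearing governs)

Bolt shear: A_b = π·0.625²/4 = 0.3068 in²; R_n = 84 × 0.3068 × 5 × 2 = 257.7 kips → 257.7 / 2 = 129 kips.
Bearing (1.2 l_c t F_u ≤ 2.4 d t F_u): upper limit = 2.4·0.625·0.25·65 = 24.38 kips.
  Edge l_c = 1.5 − 0.6875/2 = 1.156 → r_n = 22.55 kips; interior l_c = 2.125 − 0.6875 = 1.438 → r_n = 24.38 kips.
  R_n,bearing = 1·22.55 + 4·24.38 = 120 kips → 120 / 2 = 60 kips.
Bearing governs: 60 kips.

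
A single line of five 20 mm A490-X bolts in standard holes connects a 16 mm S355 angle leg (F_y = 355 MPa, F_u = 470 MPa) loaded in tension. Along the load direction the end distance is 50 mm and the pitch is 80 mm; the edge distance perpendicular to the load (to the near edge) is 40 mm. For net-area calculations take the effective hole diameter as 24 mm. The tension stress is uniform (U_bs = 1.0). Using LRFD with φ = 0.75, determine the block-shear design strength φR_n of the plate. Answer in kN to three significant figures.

Shear plane L_v = 50 + 4·80 = 370 mm; A_gv = 370 × 16 = 5920 mm².
A_nv = (370 − 4.5·24) × 16 = 4192 mm².
A_nt = (40 − 0.5·24) × 16 = 448 mm².
0.6 F_u A_nv = 1182 kN; 0.6 F_y A_gv = 1261 kN → shear rupture governs the shear term.
R_n = 1182 + 1.0 × 470 × 448 / 1000 = 1393 kN.
Design strength φR_n = 0.75 × 1393 = 1040 kN.

1040 kN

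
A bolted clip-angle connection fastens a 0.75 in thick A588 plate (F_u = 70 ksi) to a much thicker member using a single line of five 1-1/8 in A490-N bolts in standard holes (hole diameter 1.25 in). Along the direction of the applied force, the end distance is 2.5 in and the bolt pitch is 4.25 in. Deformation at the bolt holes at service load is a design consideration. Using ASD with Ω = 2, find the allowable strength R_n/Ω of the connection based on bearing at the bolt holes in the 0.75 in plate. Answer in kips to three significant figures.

Per bolt r_n = 1.2 l_c t F_u ≤ 2.4 d t F_u; upper limit = 2.4 × 1.125 × 0.75 × 70 = 141.8 kips.
Edge bolt: l_c = 2.5 − 1.25/2 = 1.875 in → 1.2 × 1.875 × 0.75 × 70 = 118.1 → r_n = 118.1 kips.
Interior bolts: l_c = 4.25 − 1.25 = 3 in → 1.2 × 3 × 0.75 × 70 = 189 → r_n = 141.8 kips.
R_n = 1 × 118.1 + 4 × 141.8 = 685.1 kips.
Allowable strength R_n/Ω = 685.1 / 2 = 343 kips.

343 kips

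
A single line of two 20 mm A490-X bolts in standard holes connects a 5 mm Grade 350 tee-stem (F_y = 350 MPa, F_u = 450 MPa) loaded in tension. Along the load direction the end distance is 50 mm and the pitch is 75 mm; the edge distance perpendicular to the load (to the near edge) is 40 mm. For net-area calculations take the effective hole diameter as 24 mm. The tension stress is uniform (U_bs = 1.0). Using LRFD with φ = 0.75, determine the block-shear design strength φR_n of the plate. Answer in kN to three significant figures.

Shear plane L_v = 50 + 1·75 = 125 mm; A_gv = 125 × 5 = 625 mm².
A_nv = (125 − 1.5·24) × 5 = 445 mm².
A_nt = (40 − 0.5·24) × 5 = 140 mm².
0.6 F_u A_nv = 120.2 kN; 0.6 F_y A_gv = 131.2 kN → shear rupture governs the shear term.
R_n = 120.2 + 1.0 × 450 × 140 / 1000 = 183.2 kN.
Design strength φR_n = 0.75 × 183.2 = 137 kN.

137 kN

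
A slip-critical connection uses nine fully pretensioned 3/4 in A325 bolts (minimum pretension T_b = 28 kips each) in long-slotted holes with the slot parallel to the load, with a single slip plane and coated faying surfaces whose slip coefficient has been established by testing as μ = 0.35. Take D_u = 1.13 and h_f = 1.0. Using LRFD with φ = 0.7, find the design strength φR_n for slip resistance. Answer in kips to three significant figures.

R_n = μ · D_u · h_f · T_b · n_s · n_b = 0.35 × 1.13 × 1.0 × 28 × 1 × 9 = 99.67 kips.
Design strength φR_n = 0.7 × 99.67 = 69.8 kips.

69.8 kips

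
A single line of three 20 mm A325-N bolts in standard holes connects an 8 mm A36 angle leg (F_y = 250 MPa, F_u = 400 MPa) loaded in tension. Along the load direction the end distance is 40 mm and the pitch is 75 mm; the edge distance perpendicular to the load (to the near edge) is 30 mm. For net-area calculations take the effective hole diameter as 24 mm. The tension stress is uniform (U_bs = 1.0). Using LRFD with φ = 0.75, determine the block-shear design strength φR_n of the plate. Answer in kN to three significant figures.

Shear plane L_v = 40 + 2·75 = 190 mm; A_gv = 190 × 8 = 1520 mm².
A_nv = (190 − 2.5·24) × 8 = 1040 mm².
A_nt = (30 − 0.5·24) × 8 = 144 mm².
0.6 F_u A_nv = 249.6 kN; 0.6 F_y A_gv = 228 kN → shear yielding governs the shear term.
R_n = 228 + 1.0 × 400 × 144 / 1000 = 285.6 kN.
Design strength φR_n = 0.75 × 285.6 = 214 kN.

214 kN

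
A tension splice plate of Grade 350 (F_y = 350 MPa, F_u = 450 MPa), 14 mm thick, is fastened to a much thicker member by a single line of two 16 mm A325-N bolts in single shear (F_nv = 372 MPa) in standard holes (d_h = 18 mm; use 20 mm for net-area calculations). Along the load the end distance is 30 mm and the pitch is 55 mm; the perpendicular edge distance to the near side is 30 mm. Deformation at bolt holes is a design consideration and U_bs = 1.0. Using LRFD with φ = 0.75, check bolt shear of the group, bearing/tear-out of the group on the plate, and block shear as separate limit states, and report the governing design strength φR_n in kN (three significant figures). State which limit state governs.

Bolt shear: A_b = π·16²/4 = 201.1 mm²; R_n = 372 × 201.1 × 2 × 1 / 1000 = 149.6 kN → 0.75 × 149.6 = 112 kN.
Bearing: edge l_c = 21, r_n = 158.8 kN; interior l_c = 37, r_n = 241.9 kN; R_n = 158.8 + 1·241.9 = 400.7 kN → 301 kN.
Block shear: A_gv = 1190, A_nv = 770, A_nt = 280 mm²; R_n = min(0.6F_uA_nv, 0.6F_yA_gv) + U_bs·F_u·A_nt = 333.9 kN → 250 kN.
Bolt shear governs: 112 kN.

112 kN (bolt shear governs)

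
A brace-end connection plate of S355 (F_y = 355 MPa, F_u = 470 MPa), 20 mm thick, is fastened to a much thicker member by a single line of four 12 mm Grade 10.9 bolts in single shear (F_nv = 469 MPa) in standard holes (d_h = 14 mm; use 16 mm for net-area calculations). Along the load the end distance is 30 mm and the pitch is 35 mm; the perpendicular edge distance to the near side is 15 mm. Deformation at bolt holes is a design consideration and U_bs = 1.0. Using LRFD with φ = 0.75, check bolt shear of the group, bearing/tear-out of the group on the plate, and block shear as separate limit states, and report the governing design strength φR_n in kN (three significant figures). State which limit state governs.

Bolt shear: A_b = π·12²/4 = 113.1 mm²; R_n = 469 × 113.1 × 4 × 1 / 1000 = 212.2 kN → 0.75 × 212.2 = 159 kN.
Bearing: edge l_c = 23, r_n = 259.4 kN; interior l_c = 21, r_n = 236.9 kN; R_n = 259.4 + 3·236.9 = 970.1 kN → 728 kN.
Block shear: A_gv = 2700, A_nv = 1580, A_nt = 140 mm²; R_n = min(0.6F_uA_nv, 0.6F_yA_gv) + U_bs·F_u·A_nt = 511.4 kN → 384 kN.
Bolt shear governs: 159 kN.

159 kN (bolt shear governs)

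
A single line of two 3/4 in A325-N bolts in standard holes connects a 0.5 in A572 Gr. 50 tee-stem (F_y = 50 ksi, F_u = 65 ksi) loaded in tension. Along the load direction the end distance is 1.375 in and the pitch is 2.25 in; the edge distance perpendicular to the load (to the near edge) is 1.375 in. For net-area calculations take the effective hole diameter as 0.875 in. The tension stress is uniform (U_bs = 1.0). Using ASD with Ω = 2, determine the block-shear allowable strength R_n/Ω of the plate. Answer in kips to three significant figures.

37.8 kips

Shear plane L_v = 1.375 + 1·2.25 = 3.625 in; A_gv = 3.625 × 0.5 = 1.812 in².
A_nv = (3.625 − 1.5·0.875) × 0.5 = 1.156 in².
A_nt = (1.375 − 0.5·0.875) × 0.5 = 0.4688 in².
0.6 F_u A_nv = 45.09 kips; 0.6 F_y A_gv = 54.38 kips → shear rupture governs the shear term.
R_n = 45.09 + 1.0 × 65 × 0.4688 = 75.56 kips.
Allowable strength R_n/Ω = 75.56 / 2 = 37.8 kips.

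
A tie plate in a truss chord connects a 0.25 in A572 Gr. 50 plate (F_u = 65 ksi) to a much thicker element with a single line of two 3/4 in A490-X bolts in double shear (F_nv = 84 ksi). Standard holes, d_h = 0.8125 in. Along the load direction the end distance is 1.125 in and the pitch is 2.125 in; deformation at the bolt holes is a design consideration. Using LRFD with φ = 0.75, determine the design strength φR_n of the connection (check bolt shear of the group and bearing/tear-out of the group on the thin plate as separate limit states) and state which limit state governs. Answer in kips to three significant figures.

Bolt shear: A_b = π·0.75²/4 = 0.4418 in²; R_n = 84 × 0.4418 × 2 × 2 = 148.4 kips → 0.75 × 148.4 = 111 kips.
Bearing (1.2 l_c t F_u ≤ 2.4 d t F_u): upper limit = 2.4·0.75·0.25·65 = 29.25 kips.
  Edge l_c = 1.125 − 0.8125/2 = 0.7188 → r_n = 14.02 kips; interior l_c = 2.125 − 0.8125 = 1.312 → r_n = 25.59 kips.
  R_n,bearing = 1·14.02 + 1·25.59 = 39.61 kips → 0.75 × 39.61 = 29.7 kips.
Bearing governs: 29.7 kips.

29.7 kips (bearing governs)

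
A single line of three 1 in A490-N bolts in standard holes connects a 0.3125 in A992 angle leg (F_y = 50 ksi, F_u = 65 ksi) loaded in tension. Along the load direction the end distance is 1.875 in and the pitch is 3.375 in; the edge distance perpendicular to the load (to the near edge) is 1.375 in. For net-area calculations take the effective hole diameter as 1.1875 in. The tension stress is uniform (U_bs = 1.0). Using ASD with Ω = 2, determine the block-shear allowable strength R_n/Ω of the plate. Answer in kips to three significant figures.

42.4 kips

Shear plane L_v = 1.875 + 2·3.375 = 8.625 in; A_gv = 8.625 × 0.3125 = 2.695 in².
A_nv = (8.625 − 2.5·1.1875) × 0.3125 = 1.768 in².
A_nt = (1.375 − 0.5·1.1875) × 0.3125 = 0.2441 in².
0.6 F_u A_nv = 68.94 kips; 0.6 F_y A_gv = 80.86 kips → shear rupture governs the shear term.
R_n = 68.94 + 1.0 × 65 × 0.2441 = 84.8 kips.
Allowable strength R_n/Ω = 84.8 / 2 = 42.4 kips.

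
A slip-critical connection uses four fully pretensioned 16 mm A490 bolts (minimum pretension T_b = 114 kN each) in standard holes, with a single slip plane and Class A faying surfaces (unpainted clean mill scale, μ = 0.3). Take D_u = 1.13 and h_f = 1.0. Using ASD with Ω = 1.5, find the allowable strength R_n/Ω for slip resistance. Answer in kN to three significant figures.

103 kN

R_n = μ · D_u · h_f · T_b · n_s · n_b = 0.3 × 1.13 × 1.0 × 114 × 1 × 4 = 154.6 kN.
Allowable strength R_n/Ω = 154.6 / 1.5 = 103 kN.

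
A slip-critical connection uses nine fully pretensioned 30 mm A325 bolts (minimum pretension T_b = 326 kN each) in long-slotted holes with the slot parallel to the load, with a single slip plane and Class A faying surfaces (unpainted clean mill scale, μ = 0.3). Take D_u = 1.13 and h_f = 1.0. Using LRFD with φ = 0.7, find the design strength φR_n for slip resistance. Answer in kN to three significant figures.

696 kN

R_n = μ · D_u · h_f · T_b · n_s · n_b = 0.3 × 1.13 × 1.0 × 326 × 1 × 9 = 994.6 kN.
Design strength φR_n = 0.7 × 994.6 = 696 kN.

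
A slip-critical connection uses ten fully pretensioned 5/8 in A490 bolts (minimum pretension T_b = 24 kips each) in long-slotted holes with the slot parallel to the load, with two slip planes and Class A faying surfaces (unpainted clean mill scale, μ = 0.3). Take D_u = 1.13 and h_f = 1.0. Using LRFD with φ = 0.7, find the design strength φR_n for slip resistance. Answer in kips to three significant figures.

114 kips

R_n = μ · D_u · h_f · T_b · n_s · n_b = 0.3 × 1.13 × 1.0 × 24 × 2 × 10 = 162.7 kips.
Design strength φR_n = 0.7 × 162.7 = 114 kips.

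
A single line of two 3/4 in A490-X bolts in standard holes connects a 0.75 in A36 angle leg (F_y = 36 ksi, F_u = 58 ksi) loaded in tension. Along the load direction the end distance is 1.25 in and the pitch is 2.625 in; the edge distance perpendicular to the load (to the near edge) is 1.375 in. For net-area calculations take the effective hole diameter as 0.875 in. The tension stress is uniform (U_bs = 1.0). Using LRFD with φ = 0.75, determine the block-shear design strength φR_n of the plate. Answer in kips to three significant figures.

Shear plane L_v = 1.25 + 1·2.625 = 3.875 in; A_gv = 3.875 × 0.75 = 2.906 in².
A_nv = (3.875 − 1.5·0.875) × 0.75 = 1.922 in².
A_nt = (1.375 − 0.5·0.875) × 0.75 = 0.7031 in².
0.6 F_u A_nv = 66.88 kips; 0.6 F_y A_gv = 62.77 kips → shear yielding governs the shear term.
R_n = 62.77 + 1.0 × 58 × 0.7031 = 103.6 kips.
Design strength φR_n = 0.75 × 103.6 = 77.7 kips.

77.7 kips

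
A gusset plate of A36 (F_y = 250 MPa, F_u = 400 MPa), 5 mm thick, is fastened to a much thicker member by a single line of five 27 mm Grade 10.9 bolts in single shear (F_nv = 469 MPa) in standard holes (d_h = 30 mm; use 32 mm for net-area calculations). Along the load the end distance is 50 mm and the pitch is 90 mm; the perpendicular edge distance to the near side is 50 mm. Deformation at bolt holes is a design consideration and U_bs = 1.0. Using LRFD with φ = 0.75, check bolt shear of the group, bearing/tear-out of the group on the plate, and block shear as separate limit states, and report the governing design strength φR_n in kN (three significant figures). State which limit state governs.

Bolt shear: A_b = π·27²/4 = 572.6 mm²; R_n = 469 × 572.6 × 5 × 1 / 1000 = 1343 kN → 0.75 × 1343 = 1010 kN.
Bearing: edge l_c = 35, r_n = 84 kN; interior l_c = 60, r_n = 129.6 kN; R_n = 84 + 4·129.6 = 602.4 kN → 452 kN.
Block shear: A_gv = 2050, A_nv = 1330, A_nt = 170 mm²; R_n = min(0.6F_uA_nv, 0.6F_yA_gv) + U_bs·F_u·A_nt = 375.5 kN → 282 kN.
Block shear governs: 282 kN.

282 kN (block shear governs)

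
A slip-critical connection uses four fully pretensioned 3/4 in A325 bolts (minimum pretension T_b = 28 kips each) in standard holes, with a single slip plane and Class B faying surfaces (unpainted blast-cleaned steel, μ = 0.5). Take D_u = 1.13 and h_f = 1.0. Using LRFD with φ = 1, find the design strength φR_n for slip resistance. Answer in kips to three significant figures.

R_n = μ · D_u · h_f · T_b · n_s · n_b = 0.5 × 1.13 × 1.0 × 28 × 1 × 4 = 63.28 kips.
Design strength φR_n = 1 × 63.28 = 63.3 kips.

63.3 kips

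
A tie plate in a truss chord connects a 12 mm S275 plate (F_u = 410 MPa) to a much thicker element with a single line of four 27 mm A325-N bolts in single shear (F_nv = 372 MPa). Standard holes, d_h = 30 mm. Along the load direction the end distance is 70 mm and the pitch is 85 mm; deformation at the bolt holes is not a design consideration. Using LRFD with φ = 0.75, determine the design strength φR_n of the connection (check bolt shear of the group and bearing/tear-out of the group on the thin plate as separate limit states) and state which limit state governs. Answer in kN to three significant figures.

Bolt shear: A_b = π·27²/4 = 572.6 mm²; R_n = 372 × 572.6 × 4 × 1 / 1000 = 852 kN → 0.75 × 852 = 639 kN.
Bearing (1.5 l_c t F_u ≤ 3.0 d t F_u): upper limit = 3.0·27·12·410 / 1000 = 398.5 kN.
  Edge l_c = 70 − 30/2 = 55 → r_n = 398.5 kN; interior l_c = 85 − 30 = 55 → r_n = 398.5 kN.
  R_n,bearing = 1·398.5 + 3·398.5 = 1594 kN → 0.75 × 1594 = 1200 kN.
Bolt shear governs: 639 kN.

639 kN (bolt shear governs)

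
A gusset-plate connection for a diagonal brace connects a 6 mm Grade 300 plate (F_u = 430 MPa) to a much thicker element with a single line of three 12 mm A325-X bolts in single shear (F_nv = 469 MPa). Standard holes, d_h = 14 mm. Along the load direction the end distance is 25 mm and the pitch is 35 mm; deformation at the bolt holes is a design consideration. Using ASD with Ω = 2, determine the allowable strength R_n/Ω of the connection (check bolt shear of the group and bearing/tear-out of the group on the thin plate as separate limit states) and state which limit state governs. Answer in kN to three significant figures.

79.6 kN (bolt shear governs)

Bolt shear: A_b = π·12²/4 = 113.1 mm²; R_n = 469 × 113.1 × 3 × 1 / 1000 = 159.1 kN → 159.1 / 2 = 79.6 kN.
Bearing (1.2 l_c t F_u ≤ 2.4 d t F_u): upper limit = 2.4·12·6·430 / 1000 = 74.3 kN.
  Edge l_c = 25 − 14/2 = 18 → r_n = 55.73 kN; interior l_c = 35 − 14 = 21 → r_n = 65.02 kN.
  R_n,bearing = 1·55.73 + 2·65.02 = 185.8 kN → 185.8 / 2 = 92.9 kN.
Bolt shear governs: 79.6 kN.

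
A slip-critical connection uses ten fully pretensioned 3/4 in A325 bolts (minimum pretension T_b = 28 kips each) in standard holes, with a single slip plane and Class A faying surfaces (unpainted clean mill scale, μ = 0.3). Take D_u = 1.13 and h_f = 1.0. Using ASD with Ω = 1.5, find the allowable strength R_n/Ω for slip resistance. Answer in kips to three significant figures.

R_n = μ · D_u · h_f · T_b · n_s · n_b = 0.3 × 1.13 × 1.0 × 28 × 1 × 10 = 94.92 kips.
Allowable strength R_n/Ω = 94.92 / 1.5 = 63.3 kips.

63.3 kips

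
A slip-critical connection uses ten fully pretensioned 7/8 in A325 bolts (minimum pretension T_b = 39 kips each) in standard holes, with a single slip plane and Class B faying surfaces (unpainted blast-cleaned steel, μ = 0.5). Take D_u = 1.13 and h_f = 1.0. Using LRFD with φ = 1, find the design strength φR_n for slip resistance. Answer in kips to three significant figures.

R_n = μ · D_u · h_f · T_b · n_s · n_b = 0.5 × 1.13 × 1.0 × 39 × 1 × 10 = 220.3 kips.
Design strength φR_n = 1 × 220.3 = 220 kips.

220 kips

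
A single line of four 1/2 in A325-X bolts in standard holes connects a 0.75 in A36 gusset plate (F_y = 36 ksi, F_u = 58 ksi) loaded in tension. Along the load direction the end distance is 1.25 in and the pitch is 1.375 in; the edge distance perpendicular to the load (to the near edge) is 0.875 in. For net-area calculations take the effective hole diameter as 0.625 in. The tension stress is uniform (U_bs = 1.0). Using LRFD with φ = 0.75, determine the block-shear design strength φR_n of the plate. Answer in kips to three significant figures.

Shear plane L_v = 1.25 + 3·1.375 = 5.375 in; A_gv = 5.375 × 0.75 = 4.031 in².
A_nv = (5.375 − 3.5·0.625) × 0.75 = 2.391 in².
A_nt = (0.875 − 0.5·0.625) × 0.75 = 0.4219 in².
0.6 F_u A_nv = 83.19 kips; 0.6 F_y A_gv = 87.07 kips → shear rupture governs the shear term.
R_n = 83.19 + 1.0 × 58 × 0.4219 = 107.7 kips.
Design strength φR_n = 0.75 × 107.7 = 80.7 kips.

80.7 kips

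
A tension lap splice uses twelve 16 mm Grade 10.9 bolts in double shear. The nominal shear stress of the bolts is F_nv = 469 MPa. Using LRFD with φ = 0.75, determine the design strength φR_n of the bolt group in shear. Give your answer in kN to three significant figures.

A_b = π × 16² / 4 = 201.1 mm².
R_n = F_nv · A_b · n · n_s = 469 × 201.1 × 12 × 2 / 1000 = 2263 kN.
Design strength φR_n = 0.75 × 2263 = 1700 kN.

1700 kN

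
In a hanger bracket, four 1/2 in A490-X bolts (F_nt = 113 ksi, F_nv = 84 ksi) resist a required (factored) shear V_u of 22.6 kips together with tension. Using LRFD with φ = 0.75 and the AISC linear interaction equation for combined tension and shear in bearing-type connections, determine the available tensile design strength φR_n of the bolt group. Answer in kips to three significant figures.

A_b = π·0.5²/4 = 0.1963 in²; f_rv = 22.6 / (4 × 0.1963) = 28.78 ksi.
F'_nt = 1.3 F_nt − (F_nt / φF_nv) f_rv = 1.3·113 − (113/(0.75·84))·28.78 = 95.29 ksi, capped at F_nt → F'_nt = 95.29 ksi.
R_n = F'_nt · A_b · n = 95.29 × 0.1963 × 4 = 74.84 kips.
Design strength φR_n = 0.75 × 74.84 = 56.1 kips.

56.1 kips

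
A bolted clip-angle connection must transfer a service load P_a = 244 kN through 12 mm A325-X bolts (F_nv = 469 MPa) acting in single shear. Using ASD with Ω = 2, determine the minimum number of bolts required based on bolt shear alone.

10 bolts

A_b = π·12²/4 = 113.1 mm².
Per-bolt allowable strength R_n/Ω = 469 × 113.1 × 1 / 1000 / 2 = 26.52 kN.
n ≥ 244 / 26.52 = 9.2 → use 10 bolts.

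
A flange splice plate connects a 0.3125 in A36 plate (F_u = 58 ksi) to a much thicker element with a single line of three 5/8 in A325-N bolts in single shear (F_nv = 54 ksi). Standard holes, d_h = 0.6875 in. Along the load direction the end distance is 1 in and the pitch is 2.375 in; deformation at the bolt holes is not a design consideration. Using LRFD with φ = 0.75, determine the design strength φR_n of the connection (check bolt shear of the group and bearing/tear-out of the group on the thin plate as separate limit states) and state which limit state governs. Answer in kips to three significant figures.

Bolt shear: A_b = π·0.625²/4 = 0.3068 in²; R_n = 54 × 0.3068 × 3 × 1 = 49.7 kips → 0.75 × 49.7 = 37.3 kips.
Bearing (1.5 l_c t F_u ≤ 3.0 d t F_u): upper limit = 3.0·0.625·0.3125·58 = 33.98 kips.
  Edge l_c = 1 − 0.6875/2 = 0.6562 → r_n = 17.84 kips; interior l_c = 2.375 − 0.6875 = 1.688 → r_n = 33.98 kips.
  R_n,bearing = 1·17.84 + 2·33.98 = 85.81 kips → 0.75 × 85.81 = 64.4 kips.
Bolt shear governs: 37.3 kips.

37.3 kips (bolt shear governs)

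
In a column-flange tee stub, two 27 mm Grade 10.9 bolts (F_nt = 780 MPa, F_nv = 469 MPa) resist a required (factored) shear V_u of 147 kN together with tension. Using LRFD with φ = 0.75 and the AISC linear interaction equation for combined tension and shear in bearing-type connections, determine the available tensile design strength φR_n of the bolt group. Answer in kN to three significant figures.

626 kN

A_b = π·27²/4 = 572.6 mm²; f_rv = 147 × 1000 / (2 × 572.6) = 128.4 MPa.
F'_nt = 1.3 F_nt − (F_nt / φF_nv) f_rv = 1.3·780 − (780/(0.75·469))·128.4 = 729.3 MPa, capped at F_nt → F'_nt = 729.3 MPa.
R_n = F'_nt · A_b · n = 729.3 × 572.6 × 2 / 1000 = 835.2 kN.
Design strength φR_n = 0.75 × 835.2 = 626 kN.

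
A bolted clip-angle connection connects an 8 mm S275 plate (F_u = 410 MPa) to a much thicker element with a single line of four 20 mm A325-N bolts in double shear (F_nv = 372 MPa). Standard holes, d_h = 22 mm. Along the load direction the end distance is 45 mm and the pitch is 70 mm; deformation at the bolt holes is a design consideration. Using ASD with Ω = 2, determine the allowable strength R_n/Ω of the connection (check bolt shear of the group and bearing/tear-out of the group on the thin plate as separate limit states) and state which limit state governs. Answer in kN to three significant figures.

303 kN (bearing governs)

Bolt shear: A_b = π·20²/4 = 314.2 mm²; R_n = 372 × 314.2 × 4 × 2 / 1000 = 934.9 kN → 934.9 / 2 = 467 kN.
Bearing (1.2 l_c t F_u ≤ 2.4 d t F_u): upper limit = 2.4·20·8·410 / 1000 = 157.4 kN.
  Edge l_c = 45 − 22/2 = 34 → r_n = 133.8 kN; interior l_c = 70 − 22 = 48 → r_n = 157.4 kN.
  R_n,bearing = 1·133.8 + 3·157.4 = 606.1 kN → 606.1 / 2 = 303 kN.
Bearing governs: 303 kN.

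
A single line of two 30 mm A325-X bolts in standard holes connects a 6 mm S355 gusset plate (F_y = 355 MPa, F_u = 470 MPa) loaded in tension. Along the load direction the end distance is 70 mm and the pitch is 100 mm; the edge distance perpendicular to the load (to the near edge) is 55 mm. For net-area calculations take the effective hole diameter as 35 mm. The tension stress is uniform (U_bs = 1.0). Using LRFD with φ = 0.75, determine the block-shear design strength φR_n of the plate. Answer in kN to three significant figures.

Shear plane L_v = 70 + 1·100 = 170 mm; A_gv = 170 × 6 = 1020 mm².
A_nv = (170 − 1.5·35) × 6 = 705 mm².
A_nt = (55 − 0.5·35) × 6 = 225 mm².
0.6 F_u A_nv = 198.8 kN; 0.6 F_y A_gv = 217.3 kN → shear rupture governs the shear term.
R_n = 198.8 + 1.0 × 470 × 225 / 1000 = 304.6 kN.
Design strength φR_n = 0.75 × 304.6 = 228 kN.

228 kN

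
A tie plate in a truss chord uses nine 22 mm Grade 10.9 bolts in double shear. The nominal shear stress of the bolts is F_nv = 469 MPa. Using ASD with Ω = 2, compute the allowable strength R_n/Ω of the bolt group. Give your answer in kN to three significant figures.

1600 kN

A_b = π × 22² / 4 = 380.1 mm².
R_n = F_nv · A_b · n · n_s = 469 × 380.1 × 9 × 2 / 1000 = 3209 kN.
Allowable strength R_n/Ω = 3209 / 2 = 1600 kN.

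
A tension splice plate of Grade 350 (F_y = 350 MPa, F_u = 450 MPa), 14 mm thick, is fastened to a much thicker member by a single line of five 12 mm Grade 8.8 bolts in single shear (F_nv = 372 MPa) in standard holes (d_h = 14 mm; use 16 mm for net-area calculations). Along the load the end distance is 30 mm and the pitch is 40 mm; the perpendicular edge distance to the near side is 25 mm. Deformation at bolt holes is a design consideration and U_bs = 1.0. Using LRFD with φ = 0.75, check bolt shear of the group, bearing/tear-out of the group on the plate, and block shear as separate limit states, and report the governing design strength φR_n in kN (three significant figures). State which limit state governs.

158 kN (bolt shear governs)

Bolt shear: A_b = π·12²/4 = 113.1 mm²; R_n = 372 × 113.1 × 5 × 1 / 1000 = 210.4 kN → 0.75 × 210.4 = 158 kN.
Bearing: edge l_c = 23, r_n = 173.9 kN; interior l_c = 26, r_n = 181.4 kN; R_n = 173.9 + 4·181.4 = 899.6 kN → 675 kN.
Block shear: A_gv = 2660, A_nv = 1652, A_nt = 238 mm²; R_n = min(0.6F_uA_nv, 0.6F_yA_gv) + U_bs·F_u·A_nt = 553.1 kN → 415 kN.
Bolt shear governs: 158 kN.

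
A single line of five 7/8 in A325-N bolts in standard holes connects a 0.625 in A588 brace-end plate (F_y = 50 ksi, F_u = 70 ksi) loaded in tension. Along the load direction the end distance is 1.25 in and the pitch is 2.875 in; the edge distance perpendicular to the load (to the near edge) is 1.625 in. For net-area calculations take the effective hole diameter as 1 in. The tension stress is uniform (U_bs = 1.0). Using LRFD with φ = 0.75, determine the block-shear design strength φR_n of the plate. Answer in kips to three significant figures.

199 kips

Shear plane L_v = 1.25 + 4·2.875 = 12.75 in; A_gv = 12.75 × 0.625 = 7.969 in².
A_nv = (12.75 − 4.5·1) × 0.625 = 5.156 in².
A_nt = (1.625 − 0.5·1) × 0.625 = 0.7031 in².
0.6 F_u A_nv = 216.6 kips; 0.6 F_y A_gv = 239.1 kips → shear rupture governs the shear term.
R_n = 216.6 + 1.0 × 70 × 0.7031 = 265.8 kips.
Design strength φR_n = 0.75 × 265.8 = 199 kips.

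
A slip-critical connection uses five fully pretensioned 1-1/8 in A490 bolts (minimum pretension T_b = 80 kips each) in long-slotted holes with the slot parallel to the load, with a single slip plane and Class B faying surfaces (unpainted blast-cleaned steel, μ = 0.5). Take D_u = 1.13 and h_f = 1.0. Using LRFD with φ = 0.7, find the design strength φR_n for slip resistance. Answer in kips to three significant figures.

R_n = μ · D_u · h_f · T_b · n_s · n_b = 0.5 × 1.13 × 1.0 × 80 × 1 × 5 = 226 kips.
Design strength φR_n = 0.7 × 226 = 158 kips.

158 kips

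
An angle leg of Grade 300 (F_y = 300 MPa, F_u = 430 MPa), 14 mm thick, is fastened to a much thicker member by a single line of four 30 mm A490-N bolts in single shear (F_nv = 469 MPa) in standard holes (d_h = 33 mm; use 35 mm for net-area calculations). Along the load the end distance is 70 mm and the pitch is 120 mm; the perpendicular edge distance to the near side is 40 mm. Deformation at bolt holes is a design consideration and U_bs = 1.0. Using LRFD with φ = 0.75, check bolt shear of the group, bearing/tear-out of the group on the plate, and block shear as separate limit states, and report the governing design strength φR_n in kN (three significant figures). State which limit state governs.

Bolt shear: A_b = π·30²/4 = 706.9 mm²; R_n = 469 × 706.9 × 4 × 1 / 1000 = 1326 kN → 0.75 × 1326 = 995 kN.
Bearing: edge l_c = 53.5, r_n = 386.5 kN; interior l_c = 87, r_n = 433.4 kN; R_n = 386.5 + 3·433.4 = 1687 kN → 1270 kN.
Block shear: A_gv = 6020, A_nv = 4305, A_nt = 315 mm²; R_n = min(0.6F_uA_nv, 0.6F_yA_gv) + U_bs·F_u·A_nt = 1219 kN → 914 kN.
Block shear governs: 914 kN.

914 kN (block shear governs)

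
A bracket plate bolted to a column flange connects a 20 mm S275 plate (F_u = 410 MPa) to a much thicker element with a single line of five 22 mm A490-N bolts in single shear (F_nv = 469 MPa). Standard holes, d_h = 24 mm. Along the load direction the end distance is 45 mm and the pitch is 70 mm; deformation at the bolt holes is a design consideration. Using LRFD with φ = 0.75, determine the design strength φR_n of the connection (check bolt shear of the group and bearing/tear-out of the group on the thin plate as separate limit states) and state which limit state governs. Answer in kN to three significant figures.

Bolt shear: A_b = π·22²/4 = 380.1 mm²; R_n = 469 × 380.1 × 5 × 1 / 1000 = 891.4 kN → 0.75 × 891.4 = 669 kN.
Bearing (1.2 l_c t F_u ≤ 2.4 d t F_u): upper limit = 2.4·22·20·410 / 1000 = 433 kN.
  Edge l_c = 45 − 24/2 = 33 → r_n = 324.7 kN; interior l_c = 70 − 24 = 46 → r_n = 433 kN.
  R_n,bearing = 1·324.7 + 4·433 = 2057 kN → 0.75 × 2057 = 1540 kN.
Bolt shear governs: 669 kN.

669 kN (bolt shear governs)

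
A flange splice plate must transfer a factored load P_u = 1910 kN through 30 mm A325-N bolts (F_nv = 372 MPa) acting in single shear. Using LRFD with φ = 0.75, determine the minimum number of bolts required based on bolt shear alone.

A_b = π·30²/4 = 706.9 mm².
Per-bolt design strength φR_n = 0.75 × 372 × 706.9 × 1 / 1000 = 197.2 kN.
n ≥ 1910 / 197.2 = 9.685 → use 10 bolts.

10 bolts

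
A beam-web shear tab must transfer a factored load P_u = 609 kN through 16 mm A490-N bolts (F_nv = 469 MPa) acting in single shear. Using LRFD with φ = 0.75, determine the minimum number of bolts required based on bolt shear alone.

A_b = π·16²/4 = 201.1 mm².
Per-bolt design strength φR_n = 0.75 × 469 × 201.1 × 1 / 1000 = 70.72 kN.
n ≥ 609 / 70.72 = 8.611 → use 9 bolts.

9 bolts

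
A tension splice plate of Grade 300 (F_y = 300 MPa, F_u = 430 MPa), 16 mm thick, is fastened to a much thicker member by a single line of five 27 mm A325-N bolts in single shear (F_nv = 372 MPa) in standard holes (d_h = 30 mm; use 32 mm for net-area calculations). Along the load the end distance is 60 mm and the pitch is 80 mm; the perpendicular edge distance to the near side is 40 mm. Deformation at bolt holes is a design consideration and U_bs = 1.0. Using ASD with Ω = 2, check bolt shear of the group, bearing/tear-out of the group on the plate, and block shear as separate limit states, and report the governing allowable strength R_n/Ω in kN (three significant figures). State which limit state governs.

Bolt shear: A_b = π·27²/4 = 572.6 mm²; R_n = 372 × 572.6 × 5 × 1 / 1000 = 1065 kN → 1065 / 2 = 532 kN.
Bearing: edge l_c = 45, r_n = 371.5 kN; interior l_c = 50, r_n = 412.8 kN; R_n = 371.5 + 4·412.8 = 2023 kN → 1010 kN.
Block shear: A_gv = 6080, A_nv = 3776, A_nt = 384 mm²; R_n = min(0.6F_uA_nv, 0.6F_yA_gv) + U_bs·F_u·A_nt = 1139 kN → 570 kN.
Bolt shear governs: 532 kN.

532 kN (bolt shear governs)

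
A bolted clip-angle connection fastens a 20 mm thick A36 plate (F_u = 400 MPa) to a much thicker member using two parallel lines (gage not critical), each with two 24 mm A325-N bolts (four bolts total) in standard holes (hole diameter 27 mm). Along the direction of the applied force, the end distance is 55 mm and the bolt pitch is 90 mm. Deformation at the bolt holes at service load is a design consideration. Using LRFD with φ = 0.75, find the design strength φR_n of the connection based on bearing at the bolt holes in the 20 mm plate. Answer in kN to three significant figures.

1290 kN

Per bolt r_n = 1.2 l_c t F_u ≤ 2.4 d t F_u; upper limit = 2.4 × 24 × 20 × 400 / 1000 = 460.8 kN.
Edge bolt: l_c = 55 − 27/2 = 41.5 mm → 1.2 × 41.5 × 20 × 400 / 1000 = 398.4 → r_n = 398.4 kN.
Interior bolts: l_c = 90 − 27 = 63 mm → 1.2 × 63 × 20 × 400 / 1000 = 604.8 → r_n = 460.8 kN.
R_n = 2 × 398.4 + 2 × 460.8 = 1718 kN.
Design strength φR_n = 0.75 × 1718 = 1290 kN.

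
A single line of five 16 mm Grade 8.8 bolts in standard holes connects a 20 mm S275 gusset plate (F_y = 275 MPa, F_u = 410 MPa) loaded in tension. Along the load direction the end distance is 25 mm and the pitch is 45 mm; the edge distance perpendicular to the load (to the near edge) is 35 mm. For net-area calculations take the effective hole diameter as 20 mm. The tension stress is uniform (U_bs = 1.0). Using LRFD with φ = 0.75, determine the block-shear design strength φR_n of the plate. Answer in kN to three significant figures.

578 kN

Shear plane L_v = 25 + 4·45 = 205 mm; A_gv = 205 × 20 = 4100 mm².
A_nv = (205 − 4.5·20) × 20 = 2300 mm².
A_nt = (35 − 0.5·20) × 20 = 500 mm².
0.6 F_u A_nv = 565.8 kN; 0.6 F_y A_gv = 676.5 kN → shear rupture governs the shear term.
R_n = 565.8 + 1.0 × 410 × 500 / 1000 = 770.8 kN.
Design strength φR_n = 0.75 × 770.8 = 578 kN.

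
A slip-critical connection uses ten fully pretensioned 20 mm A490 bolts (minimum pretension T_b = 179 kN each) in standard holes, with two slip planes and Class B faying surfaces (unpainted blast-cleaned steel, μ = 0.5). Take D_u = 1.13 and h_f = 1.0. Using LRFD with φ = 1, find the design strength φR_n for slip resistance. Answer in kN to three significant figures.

2020 kN

R_n = μ · D_u · h_f · T_b · n_s · n_b = 0.5 × 1.13 × 1.0 × 179 × 2 × 10 = 2023 kN.
Design strength φR_n = 1 × 2023 = 2020 kN.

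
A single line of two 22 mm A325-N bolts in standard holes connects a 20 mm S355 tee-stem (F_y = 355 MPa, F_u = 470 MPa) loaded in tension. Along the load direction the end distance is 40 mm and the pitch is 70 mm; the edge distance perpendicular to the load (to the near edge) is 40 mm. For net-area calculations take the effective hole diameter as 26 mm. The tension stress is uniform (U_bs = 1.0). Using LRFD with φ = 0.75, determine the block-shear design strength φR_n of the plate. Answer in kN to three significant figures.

491 kN

Shear plane L_v = 40 + 1·70 = 110 mm; A_gv = 110 × 20 = 2200 mm².
A_nv = (110 − 1.5·26) × 20 = 1420 mm².
A_nt = (40 − 0.5·26) × 20 = 540 mm².
0.6 F_u A_nv = 400.4 kN; 0.6 F_y A_gv = 468.6 kN → shear rupture governs the shear term.
R_n = 400.4 + 1.0 × 470 × 540 / 1000 = 654.2 kN.
Design strength φR_n = 0.75 × 654.2 = 491 kN.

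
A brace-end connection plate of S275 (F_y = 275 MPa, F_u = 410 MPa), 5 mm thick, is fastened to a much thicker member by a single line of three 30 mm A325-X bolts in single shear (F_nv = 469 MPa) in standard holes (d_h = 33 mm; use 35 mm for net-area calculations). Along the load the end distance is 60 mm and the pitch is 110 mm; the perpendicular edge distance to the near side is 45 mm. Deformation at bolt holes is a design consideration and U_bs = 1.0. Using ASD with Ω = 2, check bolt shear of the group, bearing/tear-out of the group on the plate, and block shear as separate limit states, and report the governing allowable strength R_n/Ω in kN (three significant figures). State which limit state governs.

Bolt shear: A_b = π·30²/4 = 706.9 mm²; R_n = 469 × 706.9 × 3 × 1 / 1000 = 994.5 kN → 994.5 / 2 = 497 kN.
Bearing: edge l_c = 43.5, r_n = 107 kN; interior l_c = 77, r_n = 147.6 kN; R_n = 107 + 2·147.6 = 402.2 kN → 201 kN.
Block shear: A_gv = 1400, A_nv = 962.5, A_nt = 137.5 mm²; R_n = min(0.6F_uA_nv, 0.6F_yA_gv) + U_bs·F_u·A_nt = 287.4 kN → 144 kN.
Block shear governs: 144 kN.

144 kN (block shear governs)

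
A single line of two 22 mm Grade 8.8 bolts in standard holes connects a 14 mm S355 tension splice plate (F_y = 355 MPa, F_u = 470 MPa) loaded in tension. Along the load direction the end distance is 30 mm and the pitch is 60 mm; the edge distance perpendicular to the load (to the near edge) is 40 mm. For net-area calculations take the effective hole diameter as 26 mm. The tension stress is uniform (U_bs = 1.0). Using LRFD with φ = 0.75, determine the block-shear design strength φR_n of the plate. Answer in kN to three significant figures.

Shear plane L_v = 30 + 1·60 = 90 mm; A_gv = 90 × 14 = 1260 mm².
A_nv = (90 − 1.5·26) × 14 = 714 mm².
A_nt = (40 − 0.5·26) × 14 = 378 mm².
0.6 F_u A_nv = 201.3 kN; 0.6 F_y A_gv = 268.4 kN → shear rupture governs the shear term.
R_n = 201.3 + 1.0 × 470 × 378 / 1000 = 379 kN.
Design strength φR_n = 0.75 × 379 = 284 kN.

284 kN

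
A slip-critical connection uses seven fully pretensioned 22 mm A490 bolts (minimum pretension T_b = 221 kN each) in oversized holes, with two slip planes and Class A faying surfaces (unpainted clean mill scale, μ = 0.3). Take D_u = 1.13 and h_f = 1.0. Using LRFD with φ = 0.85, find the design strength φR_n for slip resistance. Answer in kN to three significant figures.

R_n = μ · D_u · h_f · T_b · n_s · n_b = 0.3 × 1.13 × 1.0 × 221 × 2 × 7 = 1049 kN.
Design strength φR_n = 0.85 × 1049 = 892 kN.

892 kN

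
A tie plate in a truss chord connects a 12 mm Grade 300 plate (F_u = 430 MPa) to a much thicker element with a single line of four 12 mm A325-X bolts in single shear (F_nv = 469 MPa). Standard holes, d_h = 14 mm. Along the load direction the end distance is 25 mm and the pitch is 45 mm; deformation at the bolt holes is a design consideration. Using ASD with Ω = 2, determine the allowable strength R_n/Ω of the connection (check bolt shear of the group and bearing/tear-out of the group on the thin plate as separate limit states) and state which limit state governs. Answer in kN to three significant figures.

106 kN (bolt shear governs)

Bolt shear: A_b = π·12²/4 = 113.1 mm²; R_n = 469 × 113.1 × 4 × 1 / 1000 = 212.2 kN → 212.2 / 2 = 106 kN.
Bearing (1.2 l_c t F_u ≤ 2.4 d t F_u): upper limit = 2.4·12·12·430 / 1000 = 148.6 kN.
  Edge l_c = 25 − 14/2 = 18 → r_n = 111.5 kN; interior l_c = 45 − 14 = 31 → r_n = 148.6 kN.
  R_n,bearing = 1·111.5 + 3·148.6 = 557.3 kN → 557.3 / 2 = 279 kN.
Bolt shear governs: 106 kN.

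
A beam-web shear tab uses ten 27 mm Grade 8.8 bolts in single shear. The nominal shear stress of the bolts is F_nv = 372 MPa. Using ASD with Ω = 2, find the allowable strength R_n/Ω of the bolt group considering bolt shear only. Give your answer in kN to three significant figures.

1060 kN

A_b = π × 27² / 4 = 572.6 mm².
R_n = F_nv · A_b · n · n_s = 372 × 572.6 × 10 × 1 / 1000 = 2130 kN.
Allowable strength R_n/Ω = 2130 / 2 = 1060 kN.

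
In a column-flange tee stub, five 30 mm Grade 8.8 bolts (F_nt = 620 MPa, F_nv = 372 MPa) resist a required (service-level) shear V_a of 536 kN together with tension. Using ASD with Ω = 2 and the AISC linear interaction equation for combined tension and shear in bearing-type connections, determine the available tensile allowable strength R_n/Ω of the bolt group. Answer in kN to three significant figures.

531 kN

A_b = π·30²/4 = 706.9 mm²; f_rv = 536 × 1000 / (5 × 706.9) = 151.7 MPa.
F'_nt = 1.3 F_nt − (Ω F_nt / F_nv) f_rv = 1.3·620 − (2·620/372)·151.7 = 300.5 MPa, capped at F_nt → F'_nt = 300.5 MPa.
R_n = F'_nt · A_b · n = 300.5 × 706.9 × 5 / 1000 = 1062 kN.
Allowable strength R_n/Ω = 1062 / 2 = 531 kN.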